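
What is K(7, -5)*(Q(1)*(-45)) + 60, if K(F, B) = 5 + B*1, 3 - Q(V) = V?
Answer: 60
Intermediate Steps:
Q(V) = 3 - V
K(F, B) = 5 + B
K(7, -5)*(Q(1)*(-45)) + 60 = (5 - 5)*((3 - 1*1)*(-45)) + 60 = 0*((3 - 1)*(-45)) + 60 = 0*(2*(-45)) + 60 = 0*(-90) + 60 = 0 + 60 = 60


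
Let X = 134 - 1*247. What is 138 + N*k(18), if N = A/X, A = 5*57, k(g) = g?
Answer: 10464/113 ≈ 92.602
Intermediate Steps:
X = -113 (X = 134 - 247 = -113)
A = 285
N = -285/113 (N = 285/(-113) = 285*(-1/113) = -285/113 ≈ -2.5221)
138 + N*k(18) = 138 - 285/113*18 = 138 - 5130/113 = 10464/113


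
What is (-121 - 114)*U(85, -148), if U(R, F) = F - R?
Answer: 54755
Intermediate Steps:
(-121 - 114)*U(85, -148) = (-121 - 114)*(-148 - 1*85) = -235*(-148 - 85) = -235*(-233) = 54755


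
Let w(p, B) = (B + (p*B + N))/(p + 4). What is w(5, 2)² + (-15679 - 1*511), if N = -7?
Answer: -1311365/81 ≈ -16190.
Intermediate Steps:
w(p, B) = (-7 + B + B*p)/(4 + p) (w(p, B) = (B + (p*B - 7))/(p + 4) = (B + (B*p - 7))/(4 + p) = (B + (-7 + B*p))/(4 + p) = (-7 + B + B*p)/(4 + p))
w(5, 2)² + (-15679 - 1*511) = ((-7 + 2 + 2*5)/(4 + 5))² + (-15679 - 1*511) = ((-7 + 2 + 10)/9)² + (-15679 - 511) = ((⅑)*5)² - 16190 = (5/9)² - 16190 = 25/81 - 16190 = -1311365/81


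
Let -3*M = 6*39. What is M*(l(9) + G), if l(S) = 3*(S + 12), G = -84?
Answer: 1638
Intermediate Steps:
l(S) = 36 + 3*S (l(S) = 3*(12 + S) = 36 + 3*S)
M = -78 (M = -2*39 = -⅓*234 = -78)
M*(l(9) + G) = -78*((36 + 3*9) - 84) = -78*((36 + 27) - 84) = -78*(63 - 84) = -78*(-21) = 1638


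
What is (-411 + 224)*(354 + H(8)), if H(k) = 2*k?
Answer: -69190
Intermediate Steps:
(-411 + 224)*(354 + H(8)) = (-411 + 224)*(354 + 2*8) = -187*(354 + 16) = -187*370 = -69190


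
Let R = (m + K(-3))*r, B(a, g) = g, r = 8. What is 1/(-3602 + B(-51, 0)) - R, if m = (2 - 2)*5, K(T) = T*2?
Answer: 172895/3602 ≈ 48.000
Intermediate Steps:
K(T) = 2*T
m = 0 (m = 0*5 = 0)
R = -48 (R = (0 + 2*(-3))*8 = (0 - 6)*8 = -6*8 = -48)
1/(-3602 + B(-51, 0)) - R = 1/(-3602 + 0) - 1*(-48) = 1/(-3602) + 48 = -1/3602 + 48 = 172895/3602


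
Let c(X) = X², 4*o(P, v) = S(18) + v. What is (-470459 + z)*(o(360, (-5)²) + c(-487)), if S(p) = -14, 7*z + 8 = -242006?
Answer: -3353823896949/28 ≈ -1.1978e+11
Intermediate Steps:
z = -242014/7 (z = -8/7 + (⅐)*(-242006) = -8/7 - 242006/7 = -242014/7 ≈ -34573.)
o(P, v) = -7/2 + v/4 (o(P, v) = (-14 + v)/4 = -7/2 + v/4)
(-470459 + z)*(o(360, (-5)²) + c(-487)) = (-470459 - 242014/7)*((-7/2 + (¼)*(-5)²) + (-487)²) = -3535227*((-7/2 + (¼)*25) + 237169)/7 = -3535227*((-7/2 + 25/4) + 237169)/7 = -3535227*(11/4 + 237169)/7 = -3535227/7*948687/4 = -3353823896949/28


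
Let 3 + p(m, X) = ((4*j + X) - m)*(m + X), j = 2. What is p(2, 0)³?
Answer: 729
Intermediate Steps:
p(m, X) = -3 + (X + m)*(8 + X - m) (p(m, X) = -3 + ((4*2 + X) - m)*(m + X) = -3 + ((8 + X) - m)*(X + m) = -3 + (8 + X - m)*(X + m) = -3 + (X + m)*(8 + X - m))
p(2, 0)³ = (-3 + 0² - 1*2² + 8*0 + 8*2)³ = (-3 + 0 - 1*4 + 0 + 16)³ = (-3 + 0 - 4 + 0 + 16)³ = 9³ = 729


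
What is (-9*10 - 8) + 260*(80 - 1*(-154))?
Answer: 60742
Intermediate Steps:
(-9*10 - 8) + 260*(80 - 1*(-154)) = (-90 - 8) + 260*(80 + 154) = -98 + 260*234 = -98 + 60840 = 60742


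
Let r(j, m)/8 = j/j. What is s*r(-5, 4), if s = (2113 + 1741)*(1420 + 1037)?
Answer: 75754224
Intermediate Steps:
r(j, m) = 8 (r(j, m) = 8*(j/j) = 8*1 = 8)
s = 9469278 (s = 3854*2457 = 9469278)
s*r(-5, 4) = 9469278*8 = 75754224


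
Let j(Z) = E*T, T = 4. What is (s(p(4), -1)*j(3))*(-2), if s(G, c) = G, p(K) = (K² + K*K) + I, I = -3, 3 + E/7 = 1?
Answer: 3248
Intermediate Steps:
E = -14 (E = -21 + 7*1 = -21 + 7 = -14)
p(K) = -3 + 2*K² (p(K) = (K² + K*K) - 3 = (K² + K²) - 3 = 2*K² - 3 = -3 + 2*K²)
j(Z) = -56 (j(Z) = -14*4 = -56)
(s(p(4), -1)*j(3))*(-2) = ((-3 + 2*4²)*(-56))*(-2) = ((-3 + 2*16)*(-56))*(-2) = ((-3 + 32)*(-56))*(-2) = (29*(-56))*(-2) = -1624*(-2) = 3248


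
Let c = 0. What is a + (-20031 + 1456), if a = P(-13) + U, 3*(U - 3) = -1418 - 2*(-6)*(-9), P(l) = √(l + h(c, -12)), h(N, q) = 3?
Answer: -57242/3 + I*√10 ≈ -19081.0 + 3.1623*I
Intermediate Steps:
P(l) = √(3 + l) (P(l) = √(l + 3) = √(3 + l))
U = -1517/3 (U = 3 + (-1418 - 2*(-6)*(-9))/3 = 3 + (-1418 - (-12)*(-9))/3 = 3 + (-1418 - 1*108)/3 = 3 + (-1418 - 108)/3 = 3 + (⅓)*(-1526) = 3 - 1526/3 = -1517/3 ≈ -505.67)
a = -1517/3 + I*√10 (a = √(3 - 13) - 1517/3 = √(-10) - 1517/3 = I*√10 - 1517/3 = -1517/3 + I*√10 ≈ -505.67 + 3.1623*I)
a + (-20031 + 1456) = (-1517/3 + I*√10) + (-20031 + 1456) = (-1517/3 + I*√10) - 18575 = -57242/3 + I*√10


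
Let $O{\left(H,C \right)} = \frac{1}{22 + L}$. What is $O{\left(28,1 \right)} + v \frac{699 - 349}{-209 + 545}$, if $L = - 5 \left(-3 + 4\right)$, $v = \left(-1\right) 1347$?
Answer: $- \frac{190817}{136} \approx -1403.1$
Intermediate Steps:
$v = -1347$
$L = -5$ ($L = \left(-5\right) 1 = -5$)
$O{\left(H,C \right)} = \frac{1}{17}$ ($O{\left(H,C \right)} = \frac{1}{22 - 5} = \frac{1}{17}$)
$O{\left(28,1 \right)} + v \frac{699 - 349}{-209 + 545} = \frac{1}{17} - 1347 \frac{699 - 349}{-209 + 545} = \frac{1}{17} - 1347 \cdot \frac{350}{336} = \frac{1}{17} - 1347 \cdot 350 \cdot \frac{1}{336} = \frac{1}{17} - \frac{11225}{8} = - \frac{190817}{136}$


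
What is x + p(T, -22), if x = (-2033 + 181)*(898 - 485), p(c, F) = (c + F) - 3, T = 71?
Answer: -764830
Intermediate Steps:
p(c, F) = -3 + F + c (p(c, F) = (F + c) - 3 = -3 + F + c)
x = -764876 (x = -1852*413 = -764876)
x + p(T, -22) = -764876 + (-3 - 22 + 71) = -764876 + 46 = -764830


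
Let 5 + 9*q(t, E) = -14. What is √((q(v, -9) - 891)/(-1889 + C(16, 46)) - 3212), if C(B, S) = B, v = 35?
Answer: I*√101397937958/5619 ≈ 56.67*I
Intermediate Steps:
q(t, E) = -19/9 (q(t, E) = -5/9 + (⅑)*(-14) = -5/9 - 14/9 = -19/9)
√((q(v, -9) - 891)/(-1889 + C(16, 46)) - 3212) = √((-19/9 - 891)/(-1889 + 16) - 3212) = √(-8038/9/(-1873) - 3212) = √(-8038/9*(-1/1873) - 3212) = √(8038/16857 - 3212) = √(-54136646/16857) = I*√101397937958/5619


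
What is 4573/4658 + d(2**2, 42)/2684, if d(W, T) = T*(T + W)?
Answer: 312841/183854 ≈ 1.7016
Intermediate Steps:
4573/4658 + d(2**2, 42)/2684 = 4573/4658 + (42*(42 + 2**2))/2684 = 4573*(1/4658) + (42*(42 + 4))*(1/2684) = 269/274 + (42*46)*(1/2684) = 269/274 + 1932*(1/2684) = 269/274 + 483/671 = 312841/183854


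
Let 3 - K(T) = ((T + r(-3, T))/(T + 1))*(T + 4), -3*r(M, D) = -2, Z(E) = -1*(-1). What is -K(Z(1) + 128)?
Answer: 50567/390 ≈ 129.66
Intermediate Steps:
Z(E) = 1
r(M, D) = ⅔ (r(M, D) = -⅓*(-2) = ⅔)
K(T) = 3 - (4 + T)*(⅔ + T)/(1 + T) (K(T) = 3 - (T + ⅔)/(T + 1)*(T + 4) = 3 - (⅔ + T)/(1 + T)*(4 + T) = 3 - (4 + T)*(⅔ + T)/(1 + T))
-K(Z(1) + 128) = -(1 - 5*(1 + 128) - 3*(1 + 128)²)/(3*(1 + (1 + 128))) = -(1 - 5*129 - 3*129²)/(3*(1 + 129)) = -(1 - 645 - 3*16641)/(3*130) = -(1 - 645 - 49923)/(3*130) = -(-50567)/(3*130) = -1*(-50567/390) = 50567/390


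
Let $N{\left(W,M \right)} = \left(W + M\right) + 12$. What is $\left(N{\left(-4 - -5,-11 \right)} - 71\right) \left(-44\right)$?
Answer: $3036$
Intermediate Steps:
$N{\left(W,M \right)} = 12 + M + W$ ($N{\left(W,M \right)} = \left(M + W\right) + 12 = 12 + M + W$)
$\left(N{\left(-4 - -5,-11 \right)} - 71\right) \left(-44\right) = \left(\left(12 - 11 - -1\right) - 71\right) \left(-44\right) = \left(\left(12 - 11 + \left(-4 + 5\right)\right) - 71\right) \left(-44\right) = \left(\left(12 - 11 + 1\right) - 71\right) \left(-44\right) = \left(2 - 71\right) \left(-44\right) = \left(-69\right) \left(-44\right) = 3036$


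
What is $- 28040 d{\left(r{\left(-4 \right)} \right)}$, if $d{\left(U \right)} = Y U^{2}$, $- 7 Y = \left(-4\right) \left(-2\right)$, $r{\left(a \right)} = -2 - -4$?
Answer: $\frac{897280}{7} \approx 1.2818 \cdot 10^{5}$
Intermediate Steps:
$r{\left(a \right)} = 2$ ($r{\left(a \right)} = -2 + 4 = 2$)
$Y = - \frac{8}{7}$ ($Y = - \frac{\left(-4\right) \left(-2\right)}{7} = \left(- \frac{1}{7}\right) 8 = - \frac{8}{7} \approx -1.1429$)
$d{\left(U \right)} = - \frac{8 U^{2}}{7}$
$- 28040 d{\left(r{\left(-4 \right)} \right)} = - 28040 \left(- \frac{8 \cdot 2^{2}}{7}\right) = - 28040 \left(\left(- \frac{8}{7}\right) 4\right) = \left(-28040\right) \left(- \frac{32}{7}\right) = \frac{897280}{7}$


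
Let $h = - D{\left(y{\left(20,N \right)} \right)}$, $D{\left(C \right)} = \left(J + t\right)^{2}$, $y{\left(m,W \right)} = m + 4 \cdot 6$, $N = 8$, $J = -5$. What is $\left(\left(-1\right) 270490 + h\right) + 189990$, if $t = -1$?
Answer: $-80536$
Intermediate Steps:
$y{\left(m,W \right)} = 24 + m$ ($y{\left(m,W \right)} = m + 24 = 24 + m$)
$D{\left(C \right)} = 36$ ($D{\left(C \right)} = \left(-5 - 1\right)^{2} = \left(-6\right)^{2} = 36$)
$h = -36$ ($h = \left(-1\right) 36 = -36$)
$\left(\left(-1\right) 270490 + h\right) + 189990 = \left(\left(-1\right) 270490 - 36\right) + 189990 = \left(-270490 - 36\right) + 189990 = -270526 + 189990 = -80536$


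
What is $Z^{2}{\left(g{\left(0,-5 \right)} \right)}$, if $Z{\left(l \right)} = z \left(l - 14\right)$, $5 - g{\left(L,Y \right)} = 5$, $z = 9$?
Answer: $15876$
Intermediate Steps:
$g{\left(L,Y \right)} = 0$ ($g{\left(L,Y \right)} = 5 - 5 = 0$)
$Z{\left(l \right)} = -126 + 9 l$ ($Z{\left(l \right)} = 9 \left(l - 14\right) = 9 \left(-14 + l\right) = -126 + 9 l$)
$Z^{2}{\left(g{\left(0,-5 \right)} \right)} = \left(-126 + 9 \cdot 0\right)^{2} = \left(-126 + 0\right)^{2} = \left(-126\right)^{2} = 15876$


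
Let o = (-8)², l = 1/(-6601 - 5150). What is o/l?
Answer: -752064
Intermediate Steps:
l = -1/11751 (l = 1/(-11751) = -1/11751 ≈ -8.5099e-5)
o = 64
o/l = 64/(-1/11751) = 64*(-11751) = -752064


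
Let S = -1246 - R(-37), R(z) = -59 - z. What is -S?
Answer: 1224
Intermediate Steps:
S = -1224 (S = -1246 - (-59 - 1*(-37)) = -1246 - (-59 + 37) = -1246 - 1*(-22) = -1246 + 22 = -1224)
-S = -1*(-1224) = 1224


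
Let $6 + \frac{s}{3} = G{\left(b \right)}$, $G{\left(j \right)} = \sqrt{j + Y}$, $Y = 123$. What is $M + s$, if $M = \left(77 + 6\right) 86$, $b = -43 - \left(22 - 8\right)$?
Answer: $7120 + 3 \sqrt{66} \approx 7144.4$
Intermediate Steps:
$b = -57$ ($b = -43 - 14 = -57$)
$G{\left(j \right)} = \sqrt{123 + j}$ ($G{\left(j \right)} = \sqrt{j + 123} = \sqrt{123 + j}$)
$M = 7138$ ($M = 83 \cdot 86 = 7138$)
$s = -18 + 3 \sqrt{66}$ ($s = -18 + 3 \sqrt{123 - 57} = -18 + 3 \sqrt{66} \approx 6.3721$)
$M + s = 7138 - \left(18 - 3 \sqrt{66}\right) = 7120 + 3 \sqrt{66}$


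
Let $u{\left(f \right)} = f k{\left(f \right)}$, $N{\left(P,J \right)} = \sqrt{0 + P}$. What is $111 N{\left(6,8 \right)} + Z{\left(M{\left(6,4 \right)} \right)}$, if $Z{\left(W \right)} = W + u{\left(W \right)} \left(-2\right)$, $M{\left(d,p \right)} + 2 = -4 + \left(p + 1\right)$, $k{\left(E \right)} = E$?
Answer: $-3 + 111 \sqrt{6} \approx 268.89$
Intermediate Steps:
$N{\left(P,J \right)} = \sqrt{P}$
$M{\left(d,p \right)} = -5 + p$ ($M{\left(d,p \right)} = -2 + \left(-4 + \left(p + 1\right)\right) = -2 + \left(-4 + \left(1 + p\right)\right) = -2 + \left(-3 + p\right) = -5 + p$)
$u{\left(f \right)} = f^{2}$ ($u{\left(f \right)} = f f = f^{2}$)
$Z{\left(W \right)} = W - 2 W^{2}$ ($Z{\left(W \right)} = W + W^{2} \left(-2\right) = W - 2 W^{2}$)
$111 N{\left(6,8 \right)} + Z{\left(M{\left(6,4 \right)} \right)} = 111 \sqrt{6} + \left(-5 + 4\right) \left(1 - 2 \left(-5 + 4\right)\right) = 111 \sqrt{6} - \left(1 - -2\right) = 111 \sqrt{6} - \left(1 + 2\right) = 111 \sqrt{6} - 3 = -3 + 111 \sqrt{6}$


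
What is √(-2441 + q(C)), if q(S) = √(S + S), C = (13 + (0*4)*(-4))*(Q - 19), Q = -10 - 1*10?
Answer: √(-2441 + 13*I*√6) ≈ 0.3223 + 49.408*I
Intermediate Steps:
Q = -20 (Q = -10 - 10 = -20)
C = -507 (C = (13 + (0*4)*(-4))*(-20 - 19) = (13 + 0*(-4))*(-39) = (13 + 0)*(-39) = 13*(-39) = -507)
q(S) = √2*√S (q(S) = √(2*S) = √2*√S)
√(-2441 + q(C)) = √(-2441 + √2*√(-507)) = √(-2441 + √2*(13*I*√3)) = √(-2441 + 13*I*√6)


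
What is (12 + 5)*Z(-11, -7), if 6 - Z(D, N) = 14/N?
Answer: 136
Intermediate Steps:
Z(D, N) = 6 - 14/N
(12 + 5)*Z(-11, -7) = (12 + 5)*(6 - 14/(-7)) = 17*(6 - 14*(-⅐)) = 17*(6 + 2) = 17*8 = 136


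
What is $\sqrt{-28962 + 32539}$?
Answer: $7 \sqrt{73} \approx 59.808$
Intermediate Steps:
$\sqrt{-28962 + 32539} = \sqrt{3577} = 7 \sqrt{73}$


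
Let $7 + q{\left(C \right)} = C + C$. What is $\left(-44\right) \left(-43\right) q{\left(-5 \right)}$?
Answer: $-32164$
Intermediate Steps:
$q{\left(C \right)} = -7 + 2 C$ ($q{\left(C \right)} = -7 + \left(C + C\right) = -7 + 2 C$)
$\left(-44\right) \left(-43\right) q{\left(-5 \right)} = \left(-44\right) \left(-43\right) \left(-7 + 2 \left(-5\right)\right) = 1892 \left(-7 - 10\right) = 1892 \left(-17\right) = -32164$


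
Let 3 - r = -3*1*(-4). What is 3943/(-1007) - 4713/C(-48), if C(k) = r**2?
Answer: -1688458/27189 ≈ -62.101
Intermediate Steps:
r = -9 (r = 3 - (-3*1)*(-4) = 3 - (-3)*(-4) = 3 - 1*12 = 3 - 12 = -9)
C(k) = 81 (C(k) = (-9)**2 = 81)
3943/(-1007) - 4713/C(-48) = 3943/(-1007) - 4713/81 = 3943*(-1/1007) - 4713*1/81 = -3943/1007 - 1571/27 = -1688458/27189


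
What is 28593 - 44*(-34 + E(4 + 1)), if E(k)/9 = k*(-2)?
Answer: 34049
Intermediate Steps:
E(k) = -18*k (E(k) = 9*(k*(-2)) = 9*(-2*k) = -18*k)
28593 - 44*(-34 + E(4 + 1)) = 28593 - 44*(-34 - 18*(4 + 1)) = 28593 - 44*(-34 - 18*5) = 28593 - 44*(-34 - 90) = 28593 - 44*(-124) = 28593 - 1*(-5456) = 28593 + 5456 = 34049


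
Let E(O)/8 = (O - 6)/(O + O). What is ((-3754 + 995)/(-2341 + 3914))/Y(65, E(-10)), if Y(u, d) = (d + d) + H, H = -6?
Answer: -13795/53482 ≈ -0.25794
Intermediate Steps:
E(O) = 4*(-6 + O)/O (E(O) = 8*((O - 6)/(O + O)) = 8*((-6 + O)/((2*O))) = 8*((-6 + O)*(1/(2*O))) = 8*((-6 + O)/(2*O)) = 4*(-6 + O)/O)
Y(u, d) = -6 + 2*d (Y(u, d) = (d + d) - 6 = 2*d - 6 = -6 + 2*d)
((-3754 + 995)/(-2341 + 3914))/Y(65, E(-10)) = ((-3754 + 995)/(-2341 + 3914))/(-6 + 2*(4 - 24/(-10))) = (-2759/1573)/(-6 + 2*(4 - 24*(-⅒))) = (-2759*1/1573)/(-6 + 2*(4 + 12/5)) = -2759/(1573*(-6 + 2*(32/5))) = -2759/(1573*(-6 + 64/5)) = -2759/(1573*34/5) = -2759/1573*5/34 = -13795/53482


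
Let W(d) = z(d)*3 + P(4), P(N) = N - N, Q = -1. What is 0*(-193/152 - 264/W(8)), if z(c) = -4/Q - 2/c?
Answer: 0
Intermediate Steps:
P(N) = 0
z(c) = 4 - 2/c (z(c) = -4/(-1) - 2/c = -4*(-1) - 2/c = 4 - 2/c)
W(d) = 12 - 6/d (W(d) = (4 - 2/d)*3 + 0 = (12 - 6/d) + 0 = 12 - 6/d)
0*(-193/152 - 264/W(8)) = 0*(-193/152 - 264/(12 - 6/8)) = 0*(-193*1/152 - 264/(12 - 6*⅛)) = 0*(-193/152 - 264/(12 - ¾)) = 0*(-193/152 - 264/45/4) = 0*(-193/152 - 264*4/45) = 0*(-193/152 - 352/15) = 0*(-56399/2280) = 0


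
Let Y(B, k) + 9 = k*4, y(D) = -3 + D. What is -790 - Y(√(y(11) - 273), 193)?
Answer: -1553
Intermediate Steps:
Y(B, k) = -9 + 4*k (Y(B, k) = -9 + k*4 = -9 + 4*k)
-790 - Y(√(y(11) - 273), 193) = -790 - (-9 + 4*193) = -790 - (-9 + 772) = -790 - 1*763 = -790 - 763 = -1553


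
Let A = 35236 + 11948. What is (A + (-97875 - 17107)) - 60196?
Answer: -127994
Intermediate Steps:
A = 47184
(A + (-97875 - 17107)) - 60196 = (47184 + (-97875 - 17107)) - 60196 = (47184 - 114982) - 60196 = -67798 - 60196 = -127994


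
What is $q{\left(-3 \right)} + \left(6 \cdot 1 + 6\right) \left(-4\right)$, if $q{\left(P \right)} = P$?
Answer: $-51$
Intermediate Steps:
$q{\left(-3 \right)} + \left(6 \cdot 1 + 6\right) \left(-4\right) = -3 + \left(6 \cdot 1 + 6\right) \left(-4\right) = -3 + \left(6 + 6\right) \left(-4\right) = -3 + 12 \left(-4\right) = -3 - 48 = -51$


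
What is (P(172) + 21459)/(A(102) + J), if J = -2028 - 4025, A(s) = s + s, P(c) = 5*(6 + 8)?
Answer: -21529/5849 ≈ -3.6808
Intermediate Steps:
P(c) = 70 (P(c) = 5*14 = 70)
A(s) = 2*s
J = -6053
(P(172) + 21459)/(A(102) + J) = (70 + 21459)/(2*102 - 6053) = 21529/(204 - 6053) = 21529/(-5849) = 21529*(-1/5849) = -21529/5849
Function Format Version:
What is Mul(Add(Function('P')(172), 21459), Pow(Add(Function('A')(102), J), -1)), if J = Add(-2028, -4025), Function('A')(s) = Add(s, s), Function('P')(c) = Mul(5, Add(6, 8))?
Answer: Rational(-21529, 5849) ≈ -3.6808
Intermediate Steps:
Function('P')(c) = 70 (Function('P')(c) = Mul(5, 14) = 70)
Function('A')(s) = Mul(2, s)
J = -6053
Mul(Add(Function('P')(172), 21459), Pow(Add(Function('A')(102), J), -1)) = Mul(Add(70, 21459), Pow(Add(Mul(2, 102), -6053), -1)) = Mul(21529, Pow(Add(204, -6053), -1)) = Mul(21529, Pow(-5849, -1)) = Mul(21529, Rational(-1, 5849)) = Rational(-21529, 5849)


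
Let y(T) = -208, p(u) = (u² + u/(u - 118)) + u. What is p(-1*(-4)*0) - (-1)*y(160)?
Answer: -208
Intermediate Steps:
p(u) = u + u² + u/(-118 + u) (p(u) = (u² + u/(-118 + u)) + u = u + u² + u/(-118 + u))
p(-1*(-4)*0) - (-1)*y(160) = (-1*(-4)*0)*(-117 + (-1*(-4)*0)² - 117*(-1*(-4))*0)/(-118 - 1*(-4)*0) - (-1)*(-208) = (4*0)*(-117 + (4*0)² - 468*0)/(-118 + 4*0) - 1*208 = 0*(-117 + 0² - 117*0)/(-118 + 0) - 208 = 0*(-117 + 0 + 0)/(-118) - 208 = 0*(-1/118)*(-117) - 208 = 0 - 208 = -208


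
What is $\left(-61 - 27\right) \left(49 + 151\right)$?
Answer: $-17600$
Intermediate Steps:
$\left(-61 - 27\right) \left(49 + 151\right) = \left(-88\right) 200 = -17600$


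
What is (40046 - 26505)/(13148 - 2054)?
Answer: 13541/11094 ≈ 1.2206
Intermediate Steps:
(40046 - 26505)/(13148 - 2054) = 13541/11094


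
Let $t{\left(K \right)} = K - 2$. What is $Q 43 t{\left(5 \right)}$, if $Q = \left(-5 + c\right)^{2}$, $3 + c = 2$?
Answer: $4644$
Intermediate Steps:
$c = -1$ ($c = -3 + 2 = -1$)
$t{\left(K \right)} = -2 + K$ ($t{\left(K \right)} = K - 2 = -2 + K$)
$Q = 36$ ($Q = \left(-5 - 1\right)^{2} = \left(-6\right)^{2} = 36$)
$Q 43 t{\left(5 \right)} = 36 \cdot 43 \left(-2 + 5\right) = 1548 \cdot 3 = 4644$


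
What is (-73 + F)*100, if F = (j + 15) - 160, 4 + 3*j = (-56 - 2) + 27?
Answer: -68900/3 ≈ -22967.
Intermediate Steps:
j = -35/3 (j = -4/3 + ((-56 - 2) + 27)/3 = -4/3 + (-58 + 27)/3 = -4/3 + (⅓)*(-31) = -4/3 - 31/3 = -35/3 ≈ -11.667)
F = -470/3 (F = (-35/3 + 15) - 160 = 10/3 - 160 = -470/3 ≈ -156.67)
(-73 + F)*100 = (-73 - 470/3)*100 = -689/3*100 = -68900/3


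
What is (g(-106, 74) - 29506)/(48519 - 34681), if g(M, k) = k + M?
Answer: -14769/6919 ≈ -2.1346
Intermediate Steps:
g(M, k) = M + k
(g(-106, 74) - 29506)/(48519 - 34681) = ((-106 + 74) - 29506)/(48519 - 34681) = (-32 - 29506)/13838 = -29538*1/13838 = -14769/6919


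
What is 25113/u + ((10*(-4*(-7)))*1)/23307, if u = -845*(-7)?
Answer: 586964891/137860905 ≈ 4.2577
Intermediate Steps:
u = 5915
25113/u + ((10*(-4*(-7)))*1)/23307 = 25113/5915 + ((10*(-4*(-7)))*1)/23307 = 25113*(1/5915) + ((10*28)*1)*(1/23307) = 25113/5915 + (280*1)*(1/23307) = 25113/5915 + 280*(1/23307) = 25113/5915 + 280/23307 = 586964891/137860905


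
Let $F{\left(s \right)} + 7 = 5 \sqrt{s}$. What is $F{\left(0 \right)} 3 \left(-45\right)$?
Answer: $945$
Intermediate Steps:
$F{\left(s \right)} = -7 + 5 \sqrt{s}$
$F{\left(0 \right)} 3 \left(-45\right) = \left(-7 + 5 \sqrt{0}\right) 3 \left(-45\right) = \left(-7 + 5 \cdot 0\right) 3 \left(-45\right) = \left(-7 + 0\right) 3 \left(-45\right) = \left(-7\right) 3 \left(-45\right) = \left(-21\right) \left(-45\right) = 945$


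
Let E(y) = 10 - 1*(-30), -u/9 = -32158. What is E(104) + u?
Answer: 289462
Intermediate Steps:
u = 289422 (u = -9*(-32158) = 289422)
E(y) = 40 (E(y) = 10 + 30 = 40)
E(104) + u = 40 + 289422 = 289462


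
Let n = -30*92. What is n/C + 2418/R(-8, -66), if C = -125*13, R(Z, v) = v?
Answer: -124903/3575 ≈ -34.938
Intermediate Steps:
n = -2760
C = -1625 (C = -1*1625 = -1625)
n/C + 2418/R(-8, -66) = -2760/(-1625) + 2418/(-66) = -2760*(-1/1625) + 2418*(-1/66) = 552/325 - 403/11 = -124903/3575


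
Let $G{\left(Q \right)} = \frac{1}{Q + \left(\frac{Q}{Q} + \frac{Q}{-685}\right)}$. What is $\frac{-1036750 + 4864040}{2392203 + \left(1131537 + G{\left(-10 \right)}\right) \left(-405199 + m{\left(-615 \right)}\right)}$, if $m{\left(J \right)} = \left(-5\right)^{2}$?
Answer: $- \frac{4711393990}{564372797160447} \approx -8.348 \cdot 10^{-6}$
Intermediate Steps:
$G{\left(Q \right)} = \frac{1}{1 + \frac{684 Q}{685}}$ ($G{\left(Q \right)} = \frac{1}{Q + \left(1 + Q \left(- \frac{1}{685}\right)\right)} = \frac{1}{Q - \left(-1 + \frac{Q}{685}\right)} = \frac{1}{1 + \frac{684 Q}{685}}$)
$m{\left(J \right)} = 25$
$\frac{-1036750 + 4864040}{2392203 + \left(1131537 + G{\left(-10 \right)}\right) \left(-405199 + m{\left(-615 \right)}\right)} = \frac{-1036750 + 4864040}{2392203 + \left(1131537 + \frac{685}{685 + 684 \left(-10\right)}\right) \left(-405199 + 25\right)} = \frac{3827290}{2392203 + \left(1131537 + \frac{685}{685 - 6840}\right) \left(-405174\right)} = \frac{3827290}{2392203 + \left(1131537 + \frac{685}{-6155}\right) \left(-405174\right)} = \frac{3827290}{2392203 + \left(1131537 + 685 \left(- \frac{1}{6155}\right)\right) \left(-405174\right)} = \frac{3827290}{2392203 + \left(1131537 - \frac{137}{1231}\right) \left(-405174\right)} = \frac{3827290}{2392203 + \frac{1392921910}{1231} \left(-405174\right)} = \frac{3827290}{2392203 - \frac{564375741962340}{1231}} = \frac{3827290}{- \frac{564372797160447}{1231}} = 3827290 \left(- \frac{1231}{564372797160447}\right) = - \frac{4711393990}{564372797160447}$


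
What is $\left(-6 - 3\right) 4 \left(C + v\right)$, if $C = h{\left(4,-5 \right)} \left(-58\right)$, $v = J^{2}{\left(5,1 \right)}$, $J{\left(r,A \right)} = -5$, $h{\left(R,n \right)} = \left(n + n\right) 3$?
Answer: $-63540$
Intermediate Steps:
$h{\left(R,n \right)} = 6 n$ ($h{\left(R,n \right)} = 2 n 3 = 6 n$)
$v = 25$ ($v = \left(-5\right)^{2} = 25$)
$C = 1740$ ($C = 6 \left(-5\right) \left(-58\right) = \left(-30\right) \left(-58\right) = 1740$)
$\left(-6 - 3\right) 4 \left(C + v\right) = \left(-6 - 3\right) 4 \left(1740 + 25\right) = \left(-9\right) 4 \cdot 1765 = \left(-36\right) 1765 = -63540$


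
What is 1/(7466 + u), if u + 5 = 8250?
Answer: 1/15711 ≈ 6.3650e-5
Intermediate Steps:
u = 8245 (u = -5 + 8250 = 8245)
1/(7466 + u) = 1/(7466 + 8245) = 1/15711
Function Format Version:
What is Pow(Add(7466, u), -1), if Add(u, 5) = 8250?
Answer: Rational(1, 15711) ≈ 6.3650e-5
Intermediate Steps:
u = 8245 (u = Add(-5, 8250) = 8245)
Pow(Add(7466, u), -1) = Pow(Add(7466, 8245), -1) = Pow(15711, -1) = Rational(1, 15711)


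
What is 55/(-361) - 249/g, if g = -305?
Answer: 73114/110105 ≈ 0.66404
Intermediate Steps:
55/(-361) - 249/g = 55/(-361) - 249/(-305) = 55*(-1/361) - 249*(-1/305) = -55/361 + 249/305 = 73114/110105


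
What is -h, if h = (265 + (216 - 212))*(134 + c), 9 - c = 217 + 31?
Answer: 28245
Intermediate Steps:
c = -239 (c = 9 - (217 + 31) = 9 - 1*248 = 9 - 248 = -239)
h = -28245 (h = (265 + (216 - 212))*(134 - 239) = (265 + 4)*(-105) = 269*(-105) = -28245)
-h = -1*(-28245) = 28245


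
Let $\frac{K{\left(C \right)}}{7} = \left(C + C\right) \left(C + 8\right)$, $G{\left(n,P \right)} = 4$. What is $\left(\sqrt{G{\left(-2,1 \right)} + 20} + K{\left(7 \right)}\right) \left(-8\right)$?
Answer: $-11760 - 16 \sqrt{6} \approx -11799.0$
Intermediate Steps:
$K{\left(C \right)} = 14 C \left(8 + C\right)$ ($K{\left(C \right)} = 7 \left(C + C\right) \left(C + 8\right) = 7 \cdot 2 C \left(8 + C\right) = 14 C \left(8 + C\right)$)
$\left(\sqrt{G{\left(-2,1 \right)} + 20} + K{\left(7 \right)}\right) \left(-8\right) = \left(\sqrt{4 + 20} + 14 \cdot 7 \left(8 + 7\right)\right) \left(-8\right) = \left(\sqrt{24} + 14 \cdot 7 \cdot 15\right) \left(-8\right) = \left(2 \sqrt{6} + 1470\right) \left(-8\right) = \left(1470 + 2 \sqrt{6}\right) \left(-8\right) = -11760 - 16 \sqrt{6}$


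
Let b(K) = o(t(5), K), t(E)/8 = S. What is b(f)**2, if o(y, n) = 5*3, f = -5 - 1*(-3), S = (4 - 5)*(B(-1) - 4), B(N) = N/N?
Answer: 225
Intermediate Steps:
B(N) = 1
S = 3 (S = (4 - 5)*(1 - 4) = -1*(-3) = 3)
f = -2 (f = -5 + 3 = -2)
t(E) = 24 (t(E) = 8*3 = 24)
o(y, n) = 15
b(K) = 15
b(f)**2 = 15**2 = 225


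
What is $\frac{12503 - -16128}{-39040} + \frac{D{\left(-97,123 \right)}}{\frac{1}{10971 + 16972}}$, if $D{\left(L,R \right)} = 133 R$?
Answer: $\frac{17845946695849}{39040} \approx 4.5712 \cdot 10^{8}$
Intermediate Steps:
$\frac{12503 - -16128}{-39040} + \frac{D{\left(-97,123 \right)}}{\frac{1}{10971 + 16972}} = \frac{12503 - -16128}{-39040} + \frac{133 \cdot 123}{\frac{1}{10971 + 16972}} = \left(12503 + 16128\right) \left(- \frac{1}{39040}\right) + \frac{16359}{\frac{1}{27943}} = 28631 \left(- \frac{1}{39040}\right) + 16359 \frac{1}{\frac{1}{27943}} = - \frac{28631}{39040} + 16359 \cdot 27943 = - \frac{28631}{39040} + 457119537 = \frac{17845946695849}{39040}$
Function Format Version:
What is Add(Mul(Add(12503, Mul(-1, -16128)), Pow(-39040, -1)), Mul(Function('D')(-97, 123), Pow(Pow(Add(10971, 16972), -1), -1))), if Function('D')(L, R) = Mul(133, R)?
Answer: Rational(17845946695849, 39040) ≈ 4.5712e+8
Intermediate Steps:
Add(Mul(Add(12503, Mul(-1, -16128)), Pow(-39040, -1)), Mul(Function('D')(-97, 123), Pow(Pow(Add(10971, 16972), -1), -1))) = Add(Mul(Add(12503, Mul(-1, -16128)), Pow(-39040, -1)), Mul(Mul(133, 123), Pow(Pow(Add(10971, 16972), -1), -1))) = Add(Mul(Add(12503, 16128), Rational(-1, 39040)), Mul(16359, Pow(Pow(27943, -1), -1))) = Add(Mul(28631, Rational(-1, 39040)), Mul(16359, Pow(Rational(1, 27943), -1))) = Add(Rational(-28631, 39040), Mul(16359, 27943)) = Add(Rational(-28631, 39040), 457119537) = Rational(17845946695849, 39040)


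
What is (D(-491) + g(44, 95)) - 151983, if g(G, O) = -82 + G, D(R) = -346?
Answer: -152367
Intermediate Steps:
(D(-491) + g(44, 95)) - 151983 = (-346 + (-82 + 44)) - 151983 = (-346 - 38) - 151983 = -384 - 151983 = -152367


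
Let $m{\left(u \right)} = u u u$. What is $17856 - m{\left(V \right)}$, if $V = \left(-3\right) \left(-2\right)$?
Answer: $17640$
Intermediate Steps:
$V = 6$
$m{\left(u \right)} = u^{3}$ ($m{\left(u \right)} = u^{2} u = u^{3}$)
$17856 - m{\left(V \right)} = 17856 - 6^{3} = 17856 - 216 = 17640$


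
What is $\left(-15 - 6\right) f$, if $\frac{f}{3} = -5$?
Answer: $315$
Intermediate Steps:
$f = -15$ ($f = 3 \left(-5\right) = -15$)
$\left(-15 - 6\right) f = \left(-15 - 6\right) \left(-15\right) = \left(-21\right) \left(-15\right) = 315$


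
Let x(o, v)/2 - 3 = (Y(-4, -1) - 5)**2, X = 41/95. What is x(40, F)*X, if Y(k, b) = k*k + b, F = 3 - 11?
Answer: 8446/95 ≈ 88.905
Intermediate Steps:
F = -8
Y(k, b) = b + k**2 (Y(k, b) = k**2 + b = b + k**2)
X = 41/95 (X = 41*(1/95) = 41/95 ≈ 0.43158)
x(o, v) = 206 (x(o, v) = 6 + 2*((-1 + (-4)**2) - 5)**2 = 6 + 2*((-1 + 16) - 5)**2 = 6 + 2*(15 - 5)**2 = 6 + 2*10**2 = 6 + 2*100 = 6 + 200 = 206)
x(40, F)*X = 206*(41/95) = 8446/95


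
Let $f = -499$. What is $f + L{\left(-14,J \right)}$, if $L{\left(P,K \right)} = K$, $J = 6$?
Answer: $-493$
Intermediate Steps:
$f + L{\left(-14,J \right)} = -499 + 6 = -493$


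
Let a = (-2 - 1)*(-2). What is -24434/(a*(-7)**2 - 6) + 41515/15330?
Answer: -6043615/73584 ≈ -82.132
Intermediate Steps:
a = 6 (a = -3*(-2) = 6)
-24434/(a*(-7)**2 - 6) + 41515/15330 = -24434/(6*(-7)**2 - 6) + 41515/15330 = -24434/(6*49 - 6) + 41515*(1/15330) = -24434/(294 - 6) + 8303/3066 = -24434/288 + 8303/3066 = -24434*1/288 + 8303/3066 = -12217/144 + 8303/3066 = -6043615/73584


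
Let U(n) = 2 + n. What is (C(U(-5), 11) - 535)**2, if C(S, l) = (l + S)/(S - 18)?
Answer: 126405049/441 ≈ 2.8663e+5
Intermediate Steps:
C(S, l) = (S + l)/(-18 + S)
(C(U(-5), 11) - 535)**2 = (((2 - 5) + 11)/(-18 + (2 - 5)) - 535)**2 = ((-3 + 11)/(-18 - 3) - 535)**2 = (8/(-21) - 535)**2 = (-1/21*8 - 535)**2 = (-8/21 - 535)**2 = (-11243/21)**2 = 126405049/441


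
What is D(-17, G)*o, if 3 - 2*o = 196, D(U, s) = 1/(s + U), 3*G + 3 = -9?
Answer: 193/42 ≈ 4.5952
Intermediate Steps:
G = -4 (G = -1 + (1/3)*(-9) = -1 - 3 = -4)
D(U, s) = 1/(U + s)
o = -193/2 (o = 3/2 - 1/2*196 = 3/2 - 98 = -193/2 ≈ -96.500)
D(-17, G)*o = -193/2/(-17 - 4) = -193/2/(-21) = -1/21*(-193/2) = 193/42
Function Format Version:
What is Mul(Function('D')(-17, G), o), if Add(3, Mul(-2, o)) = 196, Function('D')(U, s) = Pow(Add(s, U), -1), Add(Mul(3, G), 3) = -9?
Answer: Rational(193, 42) ≈ 4.5952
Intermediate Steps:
G = -4 (G = Add(-1, Mul(Rational(1, 3), -9)) = Add(-1, -3) = -4)
Function('D')(U, s) = Pow(Add(U, s), -1)
o = Rational(-193, 2) (o = Add(Rational(3, 2), Mul(Rational(-1, 2), 196)) = Add(Rational(3, 2), -98) = Rational(-193, 2) ≈ -96.500)
Mul(Function('D')(-17, G), o) = Mul(Pow(Add(-17, -4), -1), Rational(-193, 2)) = Mul(Pow(-21, -1), Rational(-193, 2)) = Mul(Rational(-1, 21), Rational(-193, 2)) = Rational(193, 42)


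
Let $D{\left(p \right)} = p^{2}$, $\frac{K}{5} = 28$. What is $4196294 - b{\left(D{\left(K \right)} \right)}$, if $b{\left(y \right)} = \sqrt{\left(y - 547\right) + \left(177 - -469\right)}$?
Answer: $4196294 - \sqrt{19699} \approx 4.1962 \cdot 10^{6}$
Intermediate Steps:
$K = 140$ ($K = 5 \cdot 28 = 140$)
$b{\left(y \right)} = \sqrt{99 + y}$ ($b{\left(y \right)} = \sqrt{\left(-547 + y\right) + \left(177 + 469\right)} = \sqrt{\left(-547 + y\right) + 646} = \sqrt{99 + y}$)
$4196294 - b{\left(D{\left(K \right)} \right)} = 4196294 - \sqrt{99 + 140^{2}} = 4196294 - \sqrt{99 + 19600} = 4196294 - \sqrt{19699}$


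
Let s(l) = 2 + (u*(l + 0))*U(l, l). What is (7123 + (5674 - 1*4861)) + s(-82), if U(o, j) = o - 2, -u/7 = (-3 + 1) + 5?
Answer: -136710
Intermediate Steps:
u = -21 (u = -7*((-3 + 1) + 5) = -7*(-2 + 5) = -7*3 = -21)
U(o, j) = -2 + o
s(l) = 2 - 21*l*(-2 + l) (s(l) = 2 + (-21*(l + 0))*(-2 + l) = 2 + (-21*l)*(-2 + l) = 2 - 21*l*(-2 + l))
(7123 + (5674 - 1*4861)) + s(-82) = (7123 + (5674 - 1*4861)) + (2 - 21*(-82)*(-2 - 82)) = (7123 + (5674 - 4861)) + (2 - 21*(-82)*(-84)) = (7123 + 813) + (2 - 144648) = 7936 - 144646 = -136710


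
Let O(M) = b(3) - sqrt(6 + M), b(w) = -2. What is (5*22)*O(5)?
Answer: -220 - 110*sqrt(11) ≈ -584.83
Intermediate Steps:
O(M) = -2 - sqrt(6 + M)
(5*22)*O(5) = (5*22)*(-2 - sqrt(6 + 5)) = 110*(-2 - sqrt(11)) = -220 - 110*sqrt(11)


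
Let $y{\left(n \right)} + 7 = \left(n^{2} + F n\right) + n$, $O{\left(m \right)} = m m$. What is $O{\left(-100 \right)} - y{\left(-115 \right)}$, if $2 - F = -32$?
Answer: $807$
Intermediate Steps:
$F = 34$ ($F = 2 - -32 = 2 + 32 = 34$)
$O{\left(m \right)} = m^{2}$
$y{\left(n \right)} = -7 + n^{2} + 35 n$ ($y{\left(n \right)} = -7 + \left(\left(n^{2} + 34 n\right) + n\right) = -7 + \left(n^{2} + 35 n\right) = -7 + n^{2} + 35 n$)
$O{\left(-100 \right)} - y{\left(-115 \right)} = \left(-100\right)^{2} - \left(-7 + \left(-115\right)^{2} + 35 \left(-115\right)\right) = 10000 - \left(-7 + 13225 - 4025\right) = 10000 - 9193 = 807$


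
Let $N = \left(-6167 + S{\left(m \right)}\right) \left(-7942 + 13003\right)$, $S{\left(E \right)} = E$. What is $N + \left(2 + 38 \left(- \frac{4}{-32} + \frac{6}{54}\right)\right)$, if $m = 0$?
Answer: $- \frac{1123602337}{36} \approx -3.1211 \cdot 10^{7}$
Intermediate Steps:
$N = -31211187$ ($N = \left(-6167 + 0\right) \left(-7942 + 13003\right) = \left(-6167\right) 5061 = -31211187$)
$N + \left(2 + 38 \left(- \frac{4}{-32} + \frac{6}{54}\right)\right) = -31211187 + \left(2 + 38 \left(- \frac{4}{-32} + \frac{6}{54}\right)\right) = -31211187 + \left(2 + 38 \left(\left(-4\right) \left(- \frac{1}{32}\right) + 6 \cdot \frac{1}{54}\right)\right) = -31211187 + \left(2 + 38 \left(\frac{1}{8} + \frac{1}{9}\right)\right) = -31211187 + \left(2 + 38 \cdot \frac{17}{72}\right) = -31211187 + \left(2 + \frac{323}{36}\right) = -31211187 + \frac{395}{36} = - \frac{1123602337}{36}$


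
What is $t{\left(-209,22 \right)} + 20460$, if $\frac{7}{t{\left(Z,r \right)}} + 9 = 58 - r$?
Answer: $\frac{552427}{27} \approx 20460.0$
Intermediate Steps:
$t{\left(Z,r \right)} = \frac{7}{49 - r}$ ($t{\left(Z,r \right)} = \frac{7}{-9 - \left(-58 + r\right)} = \frac{7}{49 - r}$)
$t{\left(-209,22 \right)} + 20460 = - \frac{7}{-49 + 22} + 20460 = - \frac{7}{-27} + 20460 = \left(-7\right) \left(- \frac{1}{27}\right) + 20460 = \frac{7}{27} + 20460 = \frac{552427}{27}$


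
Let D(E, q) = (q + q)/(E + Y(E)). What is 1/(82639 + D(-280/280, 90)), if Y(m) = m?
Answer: 1/82549 ≈ 1.2114e-5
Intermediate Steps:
D(E, q) = q/E (D(E, q) = (q + q)/(E + E) = (2*q)/((2*E)) = (2*q)*(1/(2*E)) = q/E)
1/(82639 + D(-280/280, 90)) = 1/(82639 + 90/((-280/280))) = 1/(82639 + 90/((-280*1/280))) = 1/(82639 + 90/(-1)) = 1/(82639 + 90*(-1)) = 1/(82639 - 90) = 1/82549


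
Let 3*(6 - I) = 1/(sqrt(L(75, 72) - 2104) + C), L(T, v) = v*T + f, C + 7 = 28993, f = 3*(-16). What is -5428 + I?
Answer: -2277741398859/420092474 + sqrt(203)/630138711 ≈ -5422.0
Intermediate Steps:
f = -48
C = 28986 (C = -7 + 28993 = 28986)
L(T, v) = -48 + T*v (L(T, v) = v*T - 48 = T*v - 48 = -48 + T*v)
I = 6 - 1/(3*(28986 + 4*sqrt(203))) (I = 6 - 1/(3*(sqrt((-48 + 75*72) - 2104) + 28986)) = 6 - 1/(3*(sqrt((-48 + 5400) - 2104) + 28986)) = 6 - 1/(3*(sqrt(5352 - 2104) + 28986)) = 6 - 1/(3*(sqrt(3248) + 28986)) = 6 - 1/(3*(4*sqrt(203) + 28986)) = 6 - 1/(3*(28986 + 4*sqrt(203))) ≈ 6.0000)
-5428 + I = -5428 + (2520550013/420092474 + sqrt(203)/630138711) = -2277741398859/420092474 + sqrt(203)/630138711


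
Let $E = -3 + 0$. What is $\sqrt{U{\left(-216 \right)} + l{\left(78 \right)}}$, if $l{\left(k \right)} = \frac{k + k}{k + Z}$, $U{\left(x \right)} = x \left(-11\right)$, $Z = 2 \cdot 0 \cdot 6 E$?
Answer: $\sqrt{2378} \approx 48.765$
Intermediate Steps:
$E = -3$
$Z = 0$ ($Z = 2 \cdot 0 \cdot 6 \left(-3\right) = 0 \cdot 6 \left(-3\right) = 0 \left(-3\right) = 0$)
$U{\left(x \right)} = - 11 x$
$l{\left(k \right)} = 2$ ($l{\left(k \right)} = \frac{k + k}{k + 0} = \frac{2 k}{k} = 2$)
$\sqrt{U{\left(-216 \right)} + l{\left(78 \right)}} = \sqrt{\left(-11\right) \left(-216\right) + 2} = \sqrt{2376 + 2} = \sqrt{2378}$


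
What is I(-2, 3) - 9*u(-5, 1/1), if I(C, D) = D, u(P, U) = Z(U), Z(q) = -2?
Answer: 21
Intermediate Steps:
u(P, U) = -2
I(-2, 3) - 9*u(-5, 1/1) = 3 - 9*(-2) = 3 + 18 = 21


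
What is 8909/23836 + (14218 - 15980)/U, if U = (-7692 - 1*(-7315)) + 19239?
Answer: 1068157/3810124 ≈ 0.28035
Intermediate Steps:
U = 18862 (U = (-7692 + 7315) + 19239 = -377 + 19239 = 18862)
8909/23836 + (14218 - 15980)/U = 8909/23836 + (14218 - 15980)/18862 = 8909*(1/23836) - 1762*1/18862 = 151/404 - 881/9431 = 1068157/3810124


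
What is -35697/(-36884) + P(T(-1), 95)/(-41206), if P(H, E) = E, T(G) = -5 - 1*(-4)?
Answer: 733713301/759921052 ≈ 0.96551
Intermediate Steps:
T(G) = -1 (T(G) = -5 + 4 = -1)
-35697/(-36884) + P(T(-1), 95)/(-41206) = -35697/(-36884) + 95/(-41206) = -35697*(-1/36884) + 95*(-1/41206) = 35697/36884 - 95/41206 = 733713301/759921052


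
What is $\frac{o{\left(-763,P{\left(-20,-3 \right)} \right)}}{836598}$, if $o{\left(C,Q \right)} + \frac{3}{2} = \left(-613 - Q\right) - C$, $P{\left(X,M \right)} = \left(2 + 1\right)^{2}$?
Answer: $\frac{93}{557732} \approx 0.00016675$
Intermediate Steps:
$P{\left(X,M \right)} = 9$ ($P{\left(X,M \right)} = 3^{2} = 9$)
$o{\left(C,Q \right)} = - \frac{1229}{2} - C - Q$ ($o{\left(C,Q \right)} = - \frac{3}{2} - \left(613 + C + Q\right) = - \frac{1229}{2} - C - Q$)
$\frac{o{\left(-763,P{\left(-20,-3 \right)} \right)}}{836598} = \frac{- \frac{1229}{2} - -763 - 9}{836598} = \left(- \frac{1229}{2} + 763 - 9\right) \frac{1}{836598} = \frac{279}{2} \cdot \frac{1}{836598} = \frac{93}{557732}$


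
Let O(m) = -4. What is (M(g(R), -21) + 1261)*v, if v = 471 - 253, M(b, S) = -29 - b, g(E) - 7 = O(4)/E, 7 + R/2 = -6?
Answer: 3471214/13 ≈ 2.6702e+5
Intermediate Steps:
R = -26 (R = -14 + 2*(-6) = -14 - 12 = -26)
g(E) = 7 - 4/E
v = 218
(M(g(R), -21) + 1261)*v = ((-29 - (7 - 4/(-26))) + 1261)*218 = ((-29 - (7 - 4*(-1/26))) + 1261)*218 = ((-29 - (7 + 2/13)) + 1261)*218 = ((-29 - 1*93/13) + 1261)*218 = ((-29 - 93/13) + 1261)*218 = (-470/13 + 1261)*218 = (15923/13)*218 = 3471214/13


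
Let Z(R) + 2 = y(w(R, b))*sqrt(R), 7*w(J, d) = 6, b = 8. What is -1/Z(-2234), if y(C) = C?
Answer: 49/40310 + 21*I*sqrt(2234)/40310 ≈ 0.0012156 + 0.024623*I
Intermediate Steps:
w(J, d) = 6/7 (w(J, d) = (1/7)*6 = 6/7)
Z(R) = -2 + 6*sqrt(R)/7
-1/Z(-2234) = -1/(-2 + 6*sqrt(-2234)/7) = -1/(-2 + 6*(I*sqrt(2234))/7) = -1/(-2 + 6*I*sqrt(2234)/7)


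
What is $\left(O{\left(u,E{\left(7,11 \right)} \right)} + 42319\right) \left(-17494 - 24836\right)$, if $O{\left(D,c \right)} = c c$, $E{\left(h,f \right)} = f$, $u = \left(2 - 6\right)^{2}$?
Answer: $-1796485200$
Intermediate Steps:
$u = 16$ ($u = \left(-4\right)^{2} = 16$)
$O{\left(D,c \right)} = c^{2}$
$\left(O{\left(u,E{\left(7,11 \right)} \right)} + 42319\right) \left(-17494 - 24836\right) = \left(11^{2} + 42319\right) \left(-17494 - 24836\right) = \left(121 + 42319\right) \left(-42330\right) = 42440 \left(-42330\right) = -1796485200$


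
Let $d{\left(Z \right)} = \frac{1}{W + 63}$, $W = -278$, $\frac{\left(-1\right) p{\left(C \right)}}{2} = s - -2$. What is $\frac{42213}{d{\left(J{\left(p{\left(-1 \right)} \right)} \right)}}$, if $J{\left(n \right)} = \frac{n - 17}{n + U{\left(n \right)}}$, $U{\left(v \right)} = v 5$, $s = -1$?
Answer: $-9075795$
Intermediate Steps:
$p{\left(C \right)} = -2$ ($p{\left(C \right)} = - 2 \left(-1 - -2\right) = - 2 \left(-1 + 2\right) = \left(-2\right) 1 = -2$)
$U{\left(v \right)} = 5 v$
$J{\left(n \right)} = \frac{-17 + n}{6 n}$ ($J{\left(n \right)} = \frac{n - 17}{n + 5 n} = \frac{-17 + n}{6 n}$)
$d{\left(Z \right)} = - \frac{1}{215}$ ($d{\left(Z \right)} = \frac{1}{-278 + 63} = \frac{1}{-215} = - \frac{1}{215}$)
$\frac{42213}{d{\left(J{\left(p{\left(-1 \right)} \right)} \right)}} = \frac{42213}{- \frac{1}{215}} = 42213 \left(-215\right) = -9075795$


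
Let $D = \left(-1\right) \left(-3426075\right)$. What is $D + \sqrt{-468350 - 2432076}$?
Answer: $3426075 + i \sqrt{2900426} \approx 3.4261 \cdot 10^{6} + 1703.1 i$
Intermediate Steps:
$D = 3426075$
$D + \sqrt{-468350 - 2432076} = 3426075 + \sqrt{-468350 - 2432076} = 3426075 + \sqrt{-2900426} = 3426075 + i \sqrt{2900426}$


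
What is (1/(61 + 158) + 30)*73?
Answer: 6571/3 ≈ 2190.3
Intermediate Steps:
(1/(61 + 158) + 30)*73 = (1/219 + 30)*73 = (6571/219)*73 = 6571/3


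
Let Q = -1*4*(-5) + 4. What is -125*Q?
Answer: -3000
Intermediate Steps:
Q = 24 (Q = -4*(-5) + 4 = 20 + 4 = 24)
-125*Q = -125*24 = -3000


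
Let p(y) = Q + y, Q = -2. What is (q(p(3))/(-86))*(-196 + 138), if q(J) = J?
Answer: 29/43 ≈ 0.67442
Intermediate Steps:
p(y) = -2 + y
(q(p(3))/(-86))*(-196 + 138) = ((-2 + 3)/(-86))*(-196 + 138) = (1*(-1/86))*(-58) = -1/86*(-58) = 29/43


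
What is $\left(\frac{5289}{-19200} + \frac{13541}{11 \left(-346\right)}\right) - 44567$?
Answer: $- \frac{49348826599}{1107200} \approx -44571.0$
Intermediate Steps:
$\left(\frac{5289}{-19200} + \frac{13541}{11 \left(-346\right)}\right) - 44567 = \left(5289 \left(- \frac{1}{19200}\right) + \frac{13541}{-3806}\right) - 44567 = \left(- \frac{1763}{6400} + 13541 \left(- \frac{1}{3806}\right)\right) - 44567 = \left(- \frac{1763}{6400} - \frac{1231}{346}\right) - 44567 = - \frac{4244199}{1107200} - 44567 = - \frac{49348826599}{1107200}$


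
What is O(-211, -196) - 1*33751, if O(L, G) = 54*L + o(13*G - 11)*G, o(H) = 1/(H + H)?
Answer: -115525957/2559 ≈ -45145.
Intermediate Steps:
o(H) = 1/(2*H)
O(L, G) = 54*L + G/(2*(-11 + 13*G)) (O(L, G) = 54*L + (1/(2*(13*G - 11)))*G = 54*L + (1/(2*(-11 + 13*G)))*G = 54*L + G/(2*(-11 + 13*G)))
O(-211, -196) - 1*33751 = (-196 + 108*(-211)*(-11 + 13*(-196)))/(2*(-11 + 13*(-196))) - 1*33751 = (-196 + 108*(-211)*(-11 - 2548))/(2*(-11 - 2548)) - 33751 = (1/2)*(-196 + 108*(-211)*(-2559))/(-2559) - 33751 = (1/2)*(-1/2559)*(-196 + 58314492) - 33751 = (1/2)*(-1/2559)*58314296 - 33751 = -29157148/2559 - 33751 = -115525957/2559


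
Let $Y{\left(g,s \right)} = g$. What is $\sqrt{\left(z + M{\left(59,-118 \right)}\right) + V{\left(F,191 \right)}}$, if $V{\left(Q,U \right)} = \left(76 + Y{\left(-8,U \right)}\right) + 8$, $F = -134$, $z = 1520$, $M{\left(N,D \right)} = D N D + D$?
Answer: $\sqrt{822994} \approx 907.19$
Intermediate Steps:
$M{\left(N,D \right)} = D + N D^{2}$ ($M{\left(N,D \right)} = N D^{2} + D = D + N D^{2}$)
$V{\left(Q,U \right)} = 76$ ($V{\left(Q,U \right)} = \left(76 - 8\right) + 8 = 68 + 8 = 76$)
$\sqrt{\left(z + M{\left(59,-118 \right)}\right) + V{\left(F,191 \right)}} = \sqrt{\left(1520 - 118 \left(1 - 6962\right)\right) + 76} = \sqrt{\left(1520 - -821398\right) + 76} = \sqrt{\left(1520 + 821398\right) + 76} = \sqrt{822918 + 76} = \sqrt{822994}$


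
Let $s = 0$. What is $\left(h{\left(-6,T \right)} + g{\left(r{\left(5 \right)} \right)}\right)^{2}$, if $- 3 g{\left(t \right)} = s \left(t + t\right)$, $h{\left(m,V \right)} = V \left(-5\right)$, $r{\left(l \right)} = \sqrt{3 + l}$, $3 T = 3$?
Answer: $25$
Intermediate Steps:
$T = 1$ ($T = \frac{1}{3} \cdot 3 = 1$)
$h{\left(m,V \right)} = - 5 V$
$g{\left(t \right)} = 0$ ($g{\left(t \right)} = - \frac{0 \left(t + t\right)}{3} = - \frac{0 \cdot 2 t}{3} = \left(- \frac{1}{3}\right) 0 = 0$)
$\left(h{\left(-6,T \right)} + g{\left(r{\left(5 \right)} \right)}\right)^{2} = \left(\left(-5\right) 1 + 0\right)^{2} = \left(-5 + 0\right)^{2} = \left(-5\right)^{2} = 25$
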